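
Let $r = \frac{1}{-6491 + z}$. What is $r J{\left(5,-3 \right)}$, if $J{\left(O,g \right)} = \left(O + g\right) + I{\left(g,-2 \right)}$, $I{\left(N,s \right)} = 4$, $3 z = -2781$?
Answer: $- \frac{3}{3709} \approx -0.00080884$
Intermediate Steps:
$z = -927$ ($z = \frac{1}{3} \left(-2781\right) = -927$)
$J{\left(O,g \right)} = 4 + O + g$ ($J{\left(O,g \right)} = \left(O + g\right) + 4 = 4 + O + g$)
$r = - \frac{1}{7418}$ ($r = \frac{1}{-6491 - 927} = \frac{1}{-7418} = - \frac{1}{7418} \approx -0.00013481$)
$r J{\left(5,-3 \right)} = - \frac{4 + 5 - 3}{7418} = \left(- \frac{1}{7418}\right) 6 = - \frac{3}{3709}$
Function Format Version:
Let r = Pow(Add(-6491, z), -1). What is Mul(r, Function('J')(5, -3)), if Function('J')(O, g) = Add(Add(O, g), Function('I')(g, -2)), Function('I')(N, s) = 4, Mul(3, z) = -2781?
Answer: Rational(-3, 3709) ≈ -0.00080884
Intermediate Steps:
z = -927 (z = Mul(Rational(1, 3), -2781) = -927)
Function('J')(O, g) = Add(4, O, g) (Function('J')(O, g) = Add(Add(O, g), 4) = Add(4, O, g))
r = Rational(-1, 7418) (r = Pow(Add(-6491, -927), -1) = Pow(-7418, -1) = Rational(-1, 7418) ≈ -0.00013481)
Mul(r, Function('J')(5, -3)) = Mul(Rational(-1, 7418), Add(4, 5, -3)) = Mul(Rational(-1, 7418), 6) = Rational(-3, 3709)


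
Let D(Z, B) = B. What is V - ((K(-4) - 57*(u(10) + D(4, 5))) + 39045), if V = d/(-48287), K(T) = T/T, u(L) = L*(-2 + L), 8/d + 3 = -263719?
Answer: -217763653231503/6367172107 ≈ -34201.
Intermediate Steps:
d = -4/131861 (d = 8/(-3 - 263719) = 8/(-263722) = 8*(-1/263722) = -4/131861 ≈ -3.0335e-5)
K(T) = 1
V = 4/6367172107 (V = -4/131861/(-48287) = -4/131861*(-1/48287) = 4/6367172107 ≈ 6.2822e-10)
V - ((K(-4) - 57*(u(10) + D(4, 5))) + 39045) = 4/6367172107 - ((1 - 57*(10*(-2 + 10) + 5)) + 39045) = 4/6367172107 - ((1 - 57*(10*8 + 5)) + 39045) = 4/6367172107 - ((1 - 57*(80 + 5)) + 39045) = 4/6367172107 - ((1 - 57*85) + 39045) = 4/6367172107 - ((1 - 4845) + 39045) = 4/6367172107 - (-4844 + 39045) = 4/6367172107 - 1*34201 = 4/6367172107 - 34201 = -217763653231503/6367172107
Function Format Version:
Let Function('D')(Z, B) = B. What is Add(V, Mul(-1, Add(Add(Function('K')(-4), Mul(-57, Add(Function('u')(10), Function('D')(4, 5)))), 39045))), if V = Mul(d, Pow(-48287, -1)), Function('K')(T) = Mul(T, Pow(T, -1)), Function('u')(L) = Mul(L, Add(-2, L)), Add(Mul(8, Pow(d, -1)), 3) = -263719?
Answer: Rational(-217763653231503, 6367172107) ≈ -34201.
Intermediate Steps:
d = Rational(-4, 131861) (d = Mul(8, Pow(Add(-3, -263719), -1)) = Mul(8, Pow(-263722, -1)) = Mul(8, Rational(-1, 263722)) = Rational(-4, 131861) ≈ -3.0335e-5)
Function('K')(T) = 1
V = Rational(4, 6367172107) (V = Mul(Rational(-4, 131861), Pow(-48287, -1)) = Mul(Rational(-4, 131861), Rational(-1, 48287)) = Rational(4, 6367172107) ≈ 6.2822e-10)
Add(V, Mul(-1, Add(Add(Function('K')(-4), Mul(-57, Add(Function('u')(10), Function('D')(4, 5)))), 39045))) = Add(Rational(4, 6367172107), Mul(-1, Add(Add(1, Mul(-57, Add(Mul(10, Add(-2, 10)), 5))), 39045))) = Add(Rational(4, 6367172107), Mul(-1, Add(Add(1, Mul(-57, Add(Mul(10, 8), 5))), 39045))) = Add(Rational(4, 6367172107), Mul(-1, Add(Add(1, Mul(-57, Add(80, 5))), 39045))) = Add(Rational(4, 6367172107), Mul(-1, Add(Add(1, Mul(-57, 85)), 39045))) = Add(Rational(4, 6367172107), Mul(-1, Add(Add(1, -4845), 39045))) = Add(Rational(4, 6367172107), Mul(-1, Add(-4844, 39045))) = Add(Rational(4, 6367172107), Mul(-1, 34201)) = Add(Rational(4, 6367172107), -34201) = Rational(-217763653231503, 6367172107)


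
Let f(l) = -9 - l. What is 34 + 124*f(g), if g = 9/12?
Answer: -1175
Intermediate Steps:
g = ¾ (g = 9*(1/12) = ¾ ≈ 0.75000)
34 + 124*f(g) = 34 + 124*(-9 - 1*¾) = 34 + 124*(-9 - ¾) = 34 + 124*(-39/4) = 34 - 1209 = -1175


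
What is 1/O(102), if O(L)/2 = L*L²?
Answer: 1/2122416 ≈ 4.7116e-7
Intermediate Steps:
O(L) = 2*L³ (O(L) = 2*(L*L²) = 2*L³)
1/O(102) = 1/(2*102³) = 1/(2*1061208) = 1/2122416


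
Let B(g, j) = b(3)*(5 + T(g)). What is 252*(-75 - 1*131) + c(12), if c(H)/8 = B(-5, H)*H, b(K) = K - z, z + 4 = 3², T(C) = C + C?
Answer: -50952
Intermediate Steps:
T(C) = 2*C
z = 5 (z = -4 + 3² = -4 + 9 = 5)
b(K) = -5 + K (b(K) = K - 1*5 = K - 5 = -5 + K)
B(g, j) = -10 - 4*g (B(g, j) = (-5 + 3)*(5 + 2*g) = -2*(5 + 2*g) = -10 - 4*g)
c(H) = 80*H (c(H) = 8*((-10 - 4*(-5))*H) = 8*((-10 + 20)*H) = 8*(10*H) = 80*H)
252*(-75 - 1*131) + c(12) = 252*(-75 - 1*131) + 80*12 = 252*(-75 - 131) + 960 = 252*(-206) + 960 = -51912 + 960 = -50952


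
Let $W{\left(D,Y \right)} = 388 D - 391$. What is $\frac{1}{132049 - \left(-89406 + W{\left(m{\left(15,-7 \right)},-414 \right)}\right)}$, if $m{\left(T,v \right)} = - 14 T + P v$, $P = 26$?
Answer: $\frac{1}{373942} \approx 2.6742 \cdot 10^{-6}$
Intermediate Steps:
$m{\left(T,v \right)} = - 14 T + 26 v$
$W{\left(D,Y \right)} = -391 + 388 D$
$\frac{1}{132049 - \left(-89406 + W{\left(m{\left(15,-7 \right)},-414 \right)}\right)} = \frac{1}{132049 - \left(-89797 + 388 \left(\left(-14\right) 15 + 26 \left(-7\right)\right)\right)} = \frac{1}{132049 - \left(-89797 + 388 \left(-210 - 182\right)\right)} = \frac{1}{132049 + \left(89406 - \left(-391 + 388 \left(-392\right)\right)\right)} = \frac{1}{132049 + \left(89406 - \left(-391 - 152096\right)\right)} = \frac{1}{132049 + \left(89406 - -152487\right)} = \frac{1}{132049 + \left(89406 + 152487\right)} = \frac{1}{132049 + 241893} = \frac{1}{373942}$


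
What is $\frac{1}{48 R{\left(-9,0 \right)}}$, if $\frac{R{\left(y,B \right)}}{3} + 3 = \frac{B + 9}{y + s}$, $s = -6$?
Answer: $- \frac{5}{2592} \approx -0.001929$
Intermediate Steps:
$R{\left(y,B \right)} = -9 + \frac{3 \left(9 + B\right)}{-6 + y}$ ($R{\left(y,B \right)} = -9 + 3 \frac{B + 9}{y - 6} = -9 + 3 \frac{9 + B}{-6 + y} = -9 + \frac{3 \left(9 + B\right)}{-6 + y}$)
$\frac{1}{48 R{\left(-9,0 \right)}} = \frac{1}{48 \frac{3 \left(27 + 0 - -27\right)}{-6 - 9}} = \frac{1}{48 \frac{3 \left(27 + 0 + 27\right)}{-15}} = \frac{1}{48 \cdot 3 \left(- \frac{1}{15}\right) 54} = \frac{1}{48 \left(- \frac{54}{5}\right)} = \frac{1}{- \frac{2592}{5}} = - \frac{5}{2592}$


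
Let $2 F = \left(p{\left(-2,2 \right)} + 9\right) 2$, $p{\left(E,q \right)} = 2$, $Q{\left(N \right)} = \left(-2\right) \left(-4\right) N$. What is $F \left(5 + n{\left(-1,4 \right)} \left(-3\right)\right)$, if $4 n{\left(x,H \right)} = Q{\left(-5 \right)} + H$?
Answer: $352$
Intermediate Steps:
$Q{\left(N \right)} = 8 N$
$n{\left(x,H \right)} = -10 + \frac{H}{4}$ ($n{\left(x,H \right)} = \frac{8 \left(-5\right) + H}{4} = \frac{-40 + H}{4} = -10 + \frac{H}{4}$)
$F = 11$ ($F = \frac{\left(2 + 9\right) 2}{2} = \frac{11 \cdot 2}{2} = \frac{1}{2} \cdot 22 = 11$)
$F \left(5 + n{\left(-1,4 \right)} \left(-3\right)\right) = 11 \left(5 + \left(-10 + \frac{1}{4} \cdot 4\right) \left(-3\right)\right) = 11 \left(5 + \left(-10 + 1\right) \left(-3\right)\right) = 11 \left(5 - -27\right) = 11 \left(5 + 27\right) = 11 \cdot 32 = 352$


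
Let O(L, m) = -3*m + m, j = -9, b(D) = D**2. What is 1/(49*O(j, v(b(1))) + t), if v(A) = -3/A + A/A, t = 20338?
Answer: 1/20534 ≈ 4.8700e-5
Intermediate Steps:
v(A) = 1 - 3/A (v(A) = -3/A + 1 = 1 - 3/A)
O(L, m) = -2*m
1/(49*O(j, v(b(1))) + t) = 1/(49*(-2*(-3 + 1**2)/(1**2)) + 20338) = 1/(49*(-2*(-3 + 1)/1) + 20338) = 1/(49*(-2*(-2)) + 20338) = 1/(49*4 + 20338) = 1/(196 + 20338) = 1/20534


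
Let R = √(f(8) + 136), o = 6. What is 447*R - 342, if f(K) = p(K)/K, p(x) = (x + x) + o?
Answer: -342 + 447*√555/2 ≈ 4923.3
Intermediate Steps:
p(x) = 6 + 2*x (p(x) = (x + x) + 6 = 2*x + 6 = 6 + 2*x)
f(K) = (6 + 2*K)/K
R = √555/2 (R = √((2 + 6/8) + 136) = √((2 + 6*(⅛)) + 136) = √((2 + ¾) + 136) = √(11/4 + 136) = √(555/4) = √555/2 ≈ 11.779)
447*R - 342 = 447*(√555/2) - 342 = 447*√555/2 - 342 = -342 + 447*√555/2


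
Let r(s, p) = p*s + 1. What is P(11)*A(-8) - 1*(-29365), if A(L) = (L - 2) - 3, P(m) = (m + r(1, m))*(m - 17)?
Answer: 31159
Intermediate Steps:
r(s, p) = 1 + p*s
P(m) = (1 + 2*m)*(-17 + m) (P(m) = (m + (1 + m*1))*(m - 17) = (m + (1 + m))*(-17 + m) = (1 + 2*m)*(-17 + m))
A(L) = -5 + L (A(L) = (-2 + L) - 3 = -5 + L)
P(11)*A(-8) - 1*(-29365) = (-17 - 33*11 + 2*11**2)*(-5 - 8) - 1*(-29365) = (-17 - 363 + 2*121)*(-13) + 29365 = (-17 - 363 + 242)*(-13) + 29365 = -138*(-13) + 29365 = 1794 + 29365 = 31159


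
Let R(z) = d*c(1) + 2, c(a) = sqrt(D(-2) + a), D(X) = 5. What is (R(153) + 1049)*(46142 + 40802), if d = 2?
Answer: 91378144 + 173888*sqrt(6) ≈ 9.1804e+7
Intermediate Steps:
c(a) = sqrt(5 + a)
R(z) = 2 + 2*sqrt(6) (R(z) = 2*sqrt(5 + 1) + 2 = 2*sqrt(6) + 2 = 2 + 2*sqrt(6))
(R(153) + 1049)*(46142 + 40802) = ((2 + 2*sqrt(6)) + 1049)*(46142 + 40802) = (1051 + 2*sqrt(6))*86944 = 91378144 + 173888*sqrt(6)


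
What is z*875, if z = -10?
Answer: -8750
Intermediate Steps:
z*875 = -10*875 = -8750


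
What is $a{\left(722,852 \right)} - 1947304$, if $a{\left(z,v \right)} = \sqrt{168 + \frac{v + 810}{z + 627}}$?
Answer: $-1947304 + \frac{3 \sqrt{34218734}}{1349} \approx -1.9473 \cdot 10^{6}$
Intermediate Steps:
$a{\left(z,v \right)} = \sqrt{168 + \frac{810 + v}{627 + z}}$
$a{\left(722,852 \right)} - 1947304 = \sqrt{\frac{106146 + 852 + 168 \cdot 722}{627 + 722}} - 1947304 = \sqrt{\frac{106146 + 852 + 121296}{1349}} - 1947304 = \sqrt{\frac{1}{1349} \cdot 228294} - 1947304 = \sqrt{\frac{228294}{1349}} - 1947304 = \frac{3 \sqrt{34218734}}{1349} - 1947304 = -1947304 + \frac{3 \sqrt{34218734}}{1349}$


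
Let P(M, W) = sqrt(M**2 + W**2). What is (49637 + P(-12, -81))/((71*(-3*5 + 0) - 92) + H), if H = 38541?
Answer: 49637/37384 + 3*sqrt(745)/37384 ≈ 1.3300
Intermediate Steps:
(49637 + P(-12, -81))/((71*(-3*5 + 0) - 92) + H) = (49637 + sqrt((-12)**2 + (-81)**2))/((71*(-3*5 + 0) - 92) + 38541) = (49637 + sqrt(144 + 6561))/((71*(-15 + 0) - 92) + 38541) = (49637 + sqrt(6705))/((71*(-15) - 92) + 38541) = (49637 + 3*sqrt(745))/((-1065 - 92) + 38541) = (49637 + 3*sqrt(745))/(-1157 + 38541) = (49637 + 3*sqrt(745))/37384 = (49637 + 3*sqrt(745))*(1/37384) = 49637/37384 + 3*sqrt(745)/37384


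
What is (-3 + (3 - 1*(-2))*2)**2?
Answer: 49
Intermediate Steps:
(-3 + (3 - 1*(-2))*2)**2 = (-3 + (3 + 2)*2)**2 = (-3 + 5*2)**2 = (-3 + 10)**2 = 7**2 = 49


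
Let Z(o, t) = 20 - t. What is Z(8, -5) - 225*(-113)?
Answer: 25450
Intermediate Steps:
Z(8, -5) - 225*(-113) = (20 - 1*(-5)) - 225*(-113) = (20 + 5) + 25425 = 25 + 25425 = 25450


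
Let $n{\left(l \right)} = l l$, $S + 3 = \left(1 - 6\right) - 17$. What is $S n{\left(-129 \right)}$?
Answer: $-416025$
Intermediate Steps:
$S = -25$ ($S = -3 + \left(\left(1 - 6\right) - 17\right) = -3 - 22 = -25$)
$n{\left(l \right)} = l^{2}$
$S n{\left(-129 \right)} = - 25 \left(-129\right)^{2} = \left(-25\right) 16641 = -416025$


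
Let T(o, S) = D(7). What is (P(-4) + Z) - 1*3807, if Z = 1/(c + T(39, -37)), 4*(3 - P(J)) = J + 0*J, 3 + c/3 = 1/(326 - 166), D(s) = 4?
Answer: -3031151/797 ≈ -3803.2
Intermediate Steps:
T(o, S) = 4
c = -1437/160 (c = -9 + 3/(326 - 166) = -9 + 3/160 = -1437/160 ≈ -8.9812)
P(J) = 3 - J/4 (P(J) = 3 - (J + 0*J)/4 = 3 - (J + 0)/4 = 3 - J/4)
Z = -160/797 (Z = 1/(-1437/160 + 4) = 1/(-797/160) = -160/797 ≈ -0.20075)
(P(-4) + Z) - 1*3807 = ((3 - ¼*(-4)) - 160/797) - 1*3807 = ((3 + 1) - 160/797) - 3807 = (4 - 160/797) - 3807 = 3028/797 - 3807 = -3031151/797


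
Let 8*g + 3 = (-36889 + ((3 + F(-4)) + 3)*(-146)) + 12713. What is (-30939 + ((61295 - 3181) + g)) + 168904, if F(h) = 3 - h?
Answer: 1542555/8 ≈ 1.9282e+5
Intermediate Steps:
g = -26077/8 (g = -3/8 + ((-36889 + ((3 + (3 - 1*(-4))) + 3)*(-146)) + 12713)/8 = -3/8 + ((-36889 + ((3 + (3 + 4)) + 3)*(-146)) + 12713)/8 = -3/8 + ((-36889 + ((3 + 7) + 3)*(-146)) + 12713)/8 = -3/8 + ((-36889 + (10 + 3)*(-146)) + 12713)/8 = -3/8 + ((-36889 + 13*(-146)) + 12713)/8 = -3/8 + ((-36889 - 1898) + 12713)/8 = -3/8 + (-38787 + 12713)/8 = -3/8 + (1/8)*(-26074) = -3/8 - 13037/4 = -26077/8 ≈ -3259.6)
(-30939 + ((61295 - 3181) + g)) + 168904 = (-30939 + ((61295 - 3181) - 26077/8)) + 168904 = (-30939 + (58114 - 26077/8)) + 168904 = (-30939 + 438835/8) + 168904 = 191323/8 + 168904 = 1542555/8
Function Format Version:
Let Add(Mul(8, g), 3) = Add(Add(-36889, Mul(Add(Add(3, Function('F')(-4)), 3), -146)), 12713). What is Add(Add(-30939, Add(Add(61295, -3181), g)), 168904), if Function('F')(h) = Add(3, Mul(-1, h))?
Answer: Rational(1542555, 8) ≈ 1.9282e+5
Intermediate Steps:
g = Rational(-26077, 8) (g = Add(Rational(-3, 8), Mul(Rational(1, 8), Add(Add(-36889, Mul(Add(Add(3, Add(3, Mul(-1, -4))), 3), -146)), 12713))) = Add(Rational(-3, 8), Mul(Rational(1, 8), Add(Add(-36889, Mul(Add(Add(3, Add(3, 4)), 3), -146)), 12713))) = Add(Rational(-3, 8), Mul(Rational(1, 8), Add(Add(-36889, Mul(Add(Add(3, 7), 3), -146)), 12713))) = Add(Rational(-3, 8), Mul(Rational(1, 8), Add(Add(-36889, Mul(Add(10, 3), -146)), 12713))) = Add(Rational(-3, 8), Mul(Rational(1, 8), Add(Add(-36889, Mul(13, -146)), 12713))) = Add(Rational(-3, 8), Mul(Rational(1, 8), Add(Add(-36889, -1898), 12713))) = Add(Rational(-3, 8), Mul(Rational(1, 8), Add(-38787, 12713))) = Add(Rational(-3, 8), Mul(Rational(1, 8), -26074)) = Add(Rational(-3, 8), Rational(-13037, 4)) = Rational(-26077, 8) ≈ -3259.6)
Add(Add(-30939, Add(Add(61295, -3181), g)), 168904) = Add(Add(-30939, Add(Add(61295, -3181), Rational(-26077, 8))), 168904) = Add(Add(-30939, Add(58114, Rational(-26077, 8))), 168904) = Add(Add(-30939, Rational(438835, 8)), 168904) = Add(Rational(191323, 8), 168904) = Rational(1542555, 8)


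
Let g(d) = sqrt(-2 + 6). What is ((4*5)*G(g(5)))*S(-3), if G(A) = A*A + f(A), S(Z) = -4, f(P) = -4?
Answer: 0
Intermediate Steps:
g(d) = 2 (g(d) = sqrt(4) = 2)
G(A) = -4 + A**2 (G(A) = A*A - 4 = A**2 - 4 = -4 + A**2)
((4*5)*G(g(5)))*S(-3) = ((4*5)*(-4 + 2**2))*(-4) = (20*(-4 + 4))*(-4) = (20*0)*(-4) = 0*(-4) = 0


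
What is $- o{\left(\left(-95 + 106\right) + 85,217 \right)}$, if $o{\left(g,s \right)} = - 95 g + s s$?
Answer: $-37969$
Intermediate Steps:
$o{\left(g,s \right)} = s^{2} - 95 g$ ($o{\left(g,s \right)} = - 95 g + s^{2} = s^{2} - 95 g$)
$- o{\left(\left(-95 + 106\right) + 85,217 \right)} = - (217^{2} - 95 \left(\left(-95 + 106\right) + 85\right)) = - (47089 - 95 \left(11 + 85\right)) = - (47089 - 9120) = \left(-1\right) 37969 = -37969$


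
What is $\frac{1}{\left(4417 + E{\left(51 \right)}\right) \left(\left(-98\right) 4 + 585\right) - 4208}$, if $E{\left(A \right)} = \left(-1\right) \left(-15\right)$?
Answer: $\frac{1}{851168} \approx 1.1749 \cdot 10^{-6}$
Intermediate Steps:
$E{\left(A \right)} = 15$
$\frac{1}{\left(4417 + E{\left(51 \right)}\right) \left(\left(-98\right) 4 + 585\right) - 4208} = \frac{1}{\left(4417 + 15\right) \left(\left(-98\right) 4 + 585\right) - 4208} = \frac{1}{4432 \left(-392 + 585\right) - 4208} = \frac{1}{4432 \cdot 193 - 4208} = \frac{1}{855376 - 4208} = \frac{1}{851168}$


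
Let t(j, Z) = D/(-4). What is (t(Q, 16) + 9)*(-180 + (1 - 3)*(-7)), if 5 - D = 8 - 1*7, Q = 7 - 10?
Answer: -1328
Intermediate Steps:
Q = -3
D = 4 (D = 5 - (8 - 1*7) = 5 - (8 - 7) = 5 - 1*1 = 5 - 1 = 4)
t(j, Z) = -1 (t(j, Z) = 4/(-4) = 4*(-¼) = -1)
(t(Q, 16) + 9)*(-180 + (1 - 3)*(-7)) = (-1 + 9)*(-180 + (1 - 3)*(-7)) = 8*(-180 - 2*(-7)) = 8*(-180 + 14) = 8*(-166) = -1328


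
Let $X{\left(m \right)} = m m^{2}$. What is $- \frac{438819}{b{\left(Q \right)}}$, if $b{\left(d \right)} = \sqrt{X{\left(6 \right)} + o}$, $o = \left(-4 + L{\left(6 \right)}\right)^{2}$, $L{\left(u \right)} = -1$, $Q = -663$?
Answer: $- \frac{438819 \sqrt{241}}{241} \approx -28267.0$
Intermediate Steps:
$X{\left(m \right)} = m^{3}$
$o = 25$ ($o = \left(-4 - 1\right)^{2} = \left(-5\right)^{2} = 25$)
$b{\left(d \right)} = \sqrt{241}$ ($b{\left(d \right)} = \sqrt{6^{3} + 25} = \sqrt{216 + 25} = \sqrt{241}$)
$- \frac{438819}{b{\left(Q \right)}} = - \frac{438819}{\sqrt{241}} = - 438819 \frac{\sqrt{241}}{241} = - \frac{438819 \sqrt{241}}{241}$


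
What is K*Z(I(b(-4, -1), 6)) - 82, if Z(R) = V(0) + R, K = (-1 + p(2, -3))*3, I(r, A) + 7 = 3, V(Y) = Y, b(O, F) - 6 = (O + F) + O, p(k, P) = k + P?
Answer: -58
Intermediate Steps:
p(k, P) = P + k
b(O, F) = 6 + F + 2*O (b(O, F) = 6 + ((O + F) + O) = 6 + ((F + O) + O) = 6 + (F + 2*O) = 6 + F + 2*O)
I(r, A) = -4 (I(r, A) = -7 + 3 = -4)
K = -6 (K = (-1 + (-3 + 2))*3 = (-1 - 1)*3 = -2*3 = -6)
Z(R) = R (Z(R) = 0 + R = R)
K*Z(I(b(-4, -1), 6)) - 82 = -6*(-4) - 82 = 24 - 82 = -58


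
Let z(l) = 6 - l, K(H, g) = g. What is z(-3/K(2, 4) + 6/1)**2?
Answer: 9/16 ≈ 0.56250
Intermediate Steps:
z(-3/K(2, 4) + 6/1)**2 = (6 - (-3/4 + 6/1))**2 = (6 - (-3*1/4 + 6*1))**2 = (6 - (-3/4 + 6))**2 = (6 - 1*21/4)**2 = (6 - 21/4)**2 = (3/4)**2 = 9/16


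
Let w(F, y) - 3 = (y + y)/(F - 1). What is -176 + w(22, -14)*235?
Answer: 647/3 ≈ 215.67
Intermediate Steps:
w(F, y) = 3 + 2*y/(-1 + F) (w(F, y) = 3 + (y + y)/(F - 1) = 3 + (2*y)/(-1 + F) = 3 + 2*y/(-1 + F))
-176 + w(22, -14)*235 = -176 + ((-3 + 2*(-14) + 3*22)/(-1 + 22))*235 = -176 + ((-3 - 28 + 66)/21)*235 = -176 + ((1/21)*35)*235 = -176 + (5/3)*235 = -176 + 1175/3 = 647/3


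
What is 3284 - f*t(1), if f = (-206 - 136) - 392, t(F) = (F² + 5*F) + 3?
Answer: 9890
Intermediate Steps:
t(F) = 3 + F² + 5*F
f = -734 (f = -342 - 392 = -734)
3284 - f*t(1) = 3284 - (-734)*(3 + 1² + 5*1) = 3284 - (-734)*(3 + 1 + 5) = 3284 - (-734)*9 = 3284 - 1*(-6606) = 3284 + 6606 = 9890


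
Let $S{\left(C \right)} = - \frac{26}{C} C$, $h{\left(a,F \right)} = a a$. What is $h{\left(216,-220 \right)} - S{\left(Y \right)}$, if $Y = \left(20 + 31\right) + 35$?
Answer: $46682$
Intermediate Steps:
$h{\left(a,F \right)} = a^{2}$
$Y = 86$ ($Y = 51 + 35 = 86$)
$S{\left(C \right)} = -26$
$h{\left(216,-220 \right)} - S{\left(Y \right)} = 216^{2} - -26 = 46656 + 26 = 46682$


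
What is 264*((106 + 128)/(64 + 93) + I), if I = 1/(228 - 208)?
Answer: 319242/785 ≈ 406.68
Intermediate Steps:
I = 1/20 ≈ 0.050000
264*((106 + 128)/(64 + 93) + I) = 264*((106 + 128)/(64 + 93) + 1/20) = 264*(234/157 + 1/20) = 264*(4837/3140) = 319242/785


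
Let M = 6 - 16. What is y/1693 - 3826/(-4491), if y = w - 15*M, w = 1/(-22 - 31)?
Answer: 379002113/402972939 ≈ 0.94052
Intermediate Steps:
M = -10
w = -1/53 (w = 1/(-53) = -1/53 ≈ -0.018868)
y = 7949/53 (y = -1/53 - 15*(-10) = -1/53 + 150 = 7949/53 ≈ 149.98)
y/1693 - 3826/(-4491) = (7949/53)/1693 - 3826/(-4491) = (7949/53)*(1/1693) - 3826*(-1/4491) = 7949/89729 + 3826/4491 = 379002113/402972939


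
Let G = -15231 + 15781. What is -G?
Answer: -550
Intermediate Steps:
G = 550
-G = -1*550 = -550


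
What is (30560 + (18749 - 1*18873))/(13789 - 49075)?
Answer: -15218/17643 ≈ -0.86255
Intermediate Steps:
(30560 + (18749 - 1*18873))/(13789 - 49075) = (30560 + (18749 - 18873))/(-35286) = (30560 - 124)*(-1/35286) = 30436*(-1/35286) = -15218/17643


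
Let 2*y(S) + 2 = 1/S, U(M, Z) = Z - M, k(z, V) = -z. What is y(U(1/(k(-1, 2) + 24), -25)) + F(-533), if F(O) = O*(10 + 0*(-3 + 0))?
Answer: -6674437/1252 ≈ -5331.0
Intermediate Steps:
F(O) = 10*O (F(O) = O*(10 + 0*(-3)) = O*(10 + 0) = O*10 = 10*O)
y(S) = -1 + 1/(2*S)
y(U(1/(k(-1, 2) + 24), -25)) + F(-533) = (½ - (-25 - 1/(-1*(-1) + 24)))/(-25 - 1/(-1*(-1) + 24)) + 10*(-533) = (½ - (-25 - 1/(1 + 24)))/(-25 - 1/(1 + 24)) - 5330 = (½ - (-25 - 1/25))/(-25 - 1/25) - 5330 = (½ - 1*(-626/25))/(-626/25) - 5330 = -25*(½ + 626/25)/626 - 5330 = -25/626*1277/50 - 5330 = -1277/1252 - 5330 = -6674437/1252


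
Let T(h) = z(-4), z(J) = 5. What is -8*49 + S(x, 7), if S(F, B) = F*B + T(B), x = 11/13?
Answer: -4954/13 ≈ -381.08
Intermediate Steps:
T(h) = 5
x = 11/13 (x = 11*(1/13) = 11/13 ≈ 0.84615)
S(F, B) = 5 + B*F (S(F, B) = F*B + 5 = B*F + 5 = 5 + B*F)
-8*49 + S(x, 7) = -8*49 + (5 + 7*(11/13)) = -392 + (5 + 77/13) = -392 + 142/13 = -4954/13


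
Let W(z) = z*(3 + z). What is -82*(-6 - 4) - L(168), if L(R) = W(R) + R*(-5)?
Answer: -27068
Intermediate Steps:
L(R) = -5*R + R*(3 + R) (L(R) = R*(3 + R) + R*(-5) = R*(3 + R) - 5*R = -5*R + R*(3 + R))
-82*(-6 - 4) - L(168) = -82*(-6 - 4) - 168*(-2 + 168) = -82*(-10) - 168*166 = 820 - 1*27888 = 820 - 27888 = -27068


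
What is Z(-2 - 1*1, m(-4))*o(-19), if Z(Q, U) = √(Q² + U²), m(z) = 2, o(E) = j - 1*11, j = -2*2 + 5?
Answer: -10*√13 ≈ -36.056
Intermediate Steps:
j = 1 (j = -4 + 5 = 1)
o(E) = -10 (o(E) = 1 - 1*11 = 1 - 11 = -10)
Z(-2 - 1*1, m(-4))*o(-19) = √((-2 - 1*1)² + 2²)*(-10) = √((-2 - 1)² + 4)*(-10) = √((-3)² + 4)*(-10) = √(9 + 4)*(-10) = √13*(-10) = -10*√13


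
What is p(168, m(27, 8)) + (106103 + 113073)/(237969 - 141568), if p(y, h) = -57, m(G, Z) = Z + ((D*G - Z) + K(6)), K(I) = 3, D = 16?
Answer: -5275681/96401 ≈ -54.726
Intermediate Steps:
m(G, Z) = 3 + 16*G (m(G, Z) = Z + ((16*G - Z) + 3) = Z + ((-Z + 16*G) + 3) = Z + (3 - Z + 16*G) = 3 + 16*G)
p(168, m(27, 8)) + (106103 + 113073)/(237969 - 141568) = -57 + (106103 + 113073)/(237969 - 141568) = -57 + 219176/96401 = -5275681/96401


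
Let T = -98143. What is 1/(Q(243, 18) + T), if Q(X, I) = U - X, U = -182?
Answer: -1/98568 ≈ -1.0145e-5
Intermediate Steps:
Q(X, I) = -182 - X
1/(Q(243, 18) + T) = 1/((-182 - 1*243) - 98143) = 1/((-182 - 243) - 98143) = 1/(-425 - 98143) = 1/(-98568) = -1/98568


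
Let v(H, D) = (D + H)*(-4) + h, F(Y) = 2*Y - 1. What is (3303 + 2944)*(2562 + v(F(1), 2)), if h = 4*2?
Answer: 15979826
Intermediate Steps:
h = 8
F(Y) = -1 + 2*Y
v(H, D) = 8 - 4*D - 4*H (v(H, D) = (D + H)*(-4) + 8 = (-4*D - 4*H) + 8 = 8 - 4*D - 4*H)
(3303 + 2944)*(2562 + v(F(1), 2)) = (3303 + 2944)*(2562 + (8 - 4*2 - 4*(-1 + 2*1))) = 6247*(2562 + (8 - 8 - 4*(-1 + 2))) = 6247*(2562 + (8 - 8 - 4*1)) = 6247*(2562 + (8 - 8 - 4)) = 6247*(2562 - 4) = 6247*2558 = 15979826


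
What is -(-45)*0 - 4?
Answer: -4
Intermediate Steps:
-(-45)*0 - 4 = -15*0 - 4 = 0 - 4 = -4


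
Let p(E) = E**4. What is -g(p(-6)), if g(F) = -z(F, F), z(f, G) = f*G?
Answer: 1679616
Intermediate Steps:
z(f, G) = G*f
g(F) = -F**2 (g(F) = -F*F = -F**2)
-g(p(-6)) = -(-1)*((-6)**4)**2 = -(-1)*1296**2 = -(-1)*1679616 = -1*(-1679616) = 1679616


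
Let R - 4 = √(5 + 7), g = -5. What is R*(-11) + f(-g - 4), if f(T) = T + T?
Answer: -42 - 22*√3 ≈ -80.105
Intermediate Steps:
R = 4 + 2*√3 (R = 4 + √(5 + 7) = 4 + √12 = 4 + 2*√3 ≈ 7.4641)
f(T) = 2*T
R*(-11) + f(-g - 4) = (4 + 2*√3)*(-11) + 2*(-1*(-5) - 4) = (-44 - 22*√3) + 2*(5 - 4) = (-44 - 22*√3) + 2*1 = (-44 - 22*√3) + 2 = -42 - 22*√3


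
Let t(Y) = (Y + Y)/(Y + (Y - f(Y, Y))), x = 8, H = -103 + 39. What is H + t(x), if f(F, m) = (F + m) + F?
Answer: -66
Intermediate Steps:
f(F, m) = m + 2*F
H = -64
t(Y) = -2 (t(Y) = (Y + Y)/(Y + (Y - (Y + 2*Y))) = (2*Y)/(Y + (Y - 3*Y)) = (2*Y)/(Y - 2*Y) = (2*Y)/((-Y)) = (2*Y)*(-1/Y) = -2)
H + t(x) = -64 - 2 = -66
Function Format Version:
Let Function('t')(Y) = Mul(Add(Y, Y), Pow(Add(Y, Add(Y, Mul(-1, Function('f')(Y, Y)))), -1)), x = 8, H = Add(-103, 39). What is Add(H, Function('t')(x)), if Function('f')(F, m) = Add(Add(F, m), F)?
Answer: -66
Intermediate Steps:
Function('f')(F, m) = Add(m, Mul(2, F))
H = -64
Function('t')(Y) = -2 (Function('t')(Y) = Mul(Add(Y, Y), Pow(Add(Y, Add(Y, Mul(-1, Add(Y, Mul(2, Y))))), -1)) = Mul(Mul(2, Y), Pow(Add(Y, Add(Y, Mul(-1, Mul(3, Y)))), -1)) = Mul(Mul(2, Y), Pow(Add(Y, Add(Y, Mul(-3, Y))), -1)) = Mul(Mul(2, Y), Pow(Add(Y, Mul(-2, Y)), -1)) = Mul(Mul(2, Y), Pow(Mul(-1, Y), -1)) = Mul(Mul(2, Y), Mul(-1, Pow(Y, -1))) = -2)
Add(H, Function('t')(x)) = Add(-64, -2) = -66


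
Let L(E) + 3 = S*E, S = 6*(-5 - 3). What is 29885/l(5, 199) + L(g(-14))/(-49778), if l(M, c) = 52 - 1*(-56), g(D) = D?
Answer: 743771639/2688012 ≈ 276.70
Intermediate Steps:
S = -48 (S = 6*(-8) = -48)
L(E) = -3 - 48*E
l(M, c) = 108 (l(M, c) = 52 + 56 = 108)
29885/l(5, 199) + L(g(-14))/(-49778) = 29885/108 + (-3 - 48*(-14))/(-49778) = 29885*(1/108) + (-3 + 672)*(-1/49778) = 29885/108 + 669*(-1/49778) = 29885/108 - 669/49778 = 743771639/2688012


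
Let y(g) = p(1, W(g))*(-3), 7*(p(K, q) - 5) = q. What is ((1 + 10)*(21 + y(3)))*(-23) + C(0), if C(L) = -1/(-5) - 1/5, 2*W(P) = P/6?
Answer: -41745/28 ≈ -1490.9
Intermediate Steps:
W(P) = P/12 (W(P) = (P/6)/2 = P/12)
p(K, q) = 5 + q/7
C(L) = 0 (C(L) = -1*(-⅕) - 1*⅕ = ⅕ - ⅕ = 0)
y(g) = -15 - g/28 (y(g) = (5 + (g/12)/7)*(-3) = (5 + g/84)*(-3) = -15 - g/28)
((1 + 10)*(21 + y(3)))*(-23) + C(0) = ((1 + 10)*(21 + (-15 - 1/28*3)))*(-23) + 0 = (11*(21 + (-15 - 3/28)))*(-23) + 0 = (11*(21 - 423/28))*(-23) + 0 = (11*(165/28))*(-23) + 0 = (1815/28)*(-23) + 0 = -41745/28 + 0 = -41745/28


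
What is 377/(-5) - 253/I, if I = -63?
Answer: -22486/315 ≈ -71.384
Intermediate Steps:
377/(-5) - 253/I = 377/(-5) - 253/(-63) = 377*(-⅕) - 253*(-1/63) = -377/5 + 253/63 = -22486/315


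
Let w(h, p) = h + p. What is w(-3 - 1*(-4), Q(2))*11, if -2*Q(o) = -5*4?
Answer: 121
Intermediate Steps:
Q(o) = 10 (Q(o) = -(-5)*4/2 = -½*(-20) = 10)
w(-3 - 1*(-4), Q(2))*11 = ((-3 - 1*(-4)) + 10)*11 = ((-3 + 4) + 10)*11 = (1 + 10)*11 = 11*11 = 121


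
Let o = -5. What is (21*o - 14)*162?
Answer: -19278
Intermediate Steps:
(21*o - 14)*162 = (21*(-5) - 14)*162 = (-105 - 14)*162 = -119*162 = -19278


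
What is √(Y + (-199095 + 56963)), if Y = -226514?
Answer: I*√368646 ≈ 607.16*I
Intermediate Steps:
√(Y + (-199095 + 56963)) = √(-226514 + (-199095 + 56963)) = √(-226514 - 142132) = √(-368646) = I*√368646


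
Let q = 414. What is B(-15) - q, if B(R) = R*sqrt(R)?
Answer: -414 - 15*I*sqrt(15) ≈ -414.0 - 58.095*I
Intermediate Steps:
B(R) = R**(3/2)
B(-15) - q = (-15)**(3/2) - 1*414 = -15*I*sqrt(15) - 414 = -414 - 15*I*sqrt(15)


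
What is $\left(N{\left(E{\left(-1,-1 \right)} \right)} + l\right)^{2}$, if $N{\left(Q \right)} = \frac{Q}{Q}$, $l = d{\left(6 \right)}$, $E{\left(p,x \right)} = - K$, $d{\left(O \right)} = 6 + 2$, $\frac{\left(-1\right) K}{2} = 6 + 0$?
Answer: $81$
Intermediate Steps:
$K = -12$ ($K = - 2 \left(6 + 0\right) = \left(-2\right) 6 = -12$)
$d{\left(O \right)} = 8$
$E{\left(p,x \right)} = 12$ ($E{\left(p,x \right)} = \left(-1\right) \left(-12\right) = 12$)
$l = 8$
$N{\left(Q \right)} = 1$
$\left(N{\left(E{\left(-1,-1 \right)} \right)} + l\right)^{2} = \left(1 + 8\right)^{2} = 9^{2} = 81$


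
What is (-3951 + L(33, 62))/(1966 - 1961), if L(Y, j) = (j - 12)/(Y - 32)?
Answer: -3901/5 ≈ -780.20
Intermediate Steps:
L(Y, j) = (-12 + j)/(-32 + Y)
(-3951 + L(33, 62))/(1966 - 1961) = (-3951 + (-12 + 62)/(-32 + 33))/(1966 - 1961) = (-3951 + 50/1)/5 = (-3951 + 1*50)*(⅕) = (-3951 + 50)*(⅕) = -3901*⅕ = -3901/5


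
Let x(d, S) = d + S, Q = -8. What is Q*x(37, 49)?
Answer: -688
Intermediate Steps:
x(d, S) = S + d
Q*x(37, 49) = -8*(49 + 37) = -8*86 = -688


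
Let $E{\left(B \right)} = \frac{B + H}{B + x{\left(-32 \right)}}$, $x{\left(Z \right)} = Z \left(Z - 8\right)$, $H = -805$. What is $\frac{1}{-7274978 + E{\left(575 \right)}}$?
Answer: $- \frac{371}{2699016884} \approx -1.3746 \cdot 10^{-7}$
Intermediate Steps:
$x{\left(Z \right)} = Z \left(-8 + Z\right)$
$E{\left(B \right)} = \frac{-805 + B}{1280 + B}$ ($E{\left(B \right)} = \frac{B - 805}{B - 32 \left(-8 - 32\right)} = \frac{-805 + B}{B - -1280} = \frac{-805 + B}{B + 1280} = \frac{-805 + B}{1280 + B}$)
$\frac{1}{-7274978 + E{\left(575 \right)}} = \frac{1}{-7274978 + \frac{-805 + 575}{1280 + 575}} = \frac{1}{-7274978 + \frac{1}{1855} \left(-230\right)} = \frac{1}{-7274978 - \frac{46}{371}} = \frac{1}{- \frac{2699016884}{371}} = - \frac{371}{2699016884}$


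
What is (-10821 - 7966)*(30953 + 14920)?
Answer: -861816051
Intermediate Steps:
(-10821 - 7966)*(30953 + 14920) = -18787*45873 = -861816051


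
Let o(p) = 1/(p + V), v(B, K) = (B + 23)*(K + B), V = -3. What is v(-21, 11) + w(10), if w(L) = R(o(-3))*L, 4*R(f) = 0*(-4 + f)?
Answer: -20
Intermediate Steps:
v(B, K) = (23 + B)*(B + K)
o(p) = 1/(-3 + p) (o(p) = 1/(p - 3) = 1/(-3 + p))
R(f) = 0 (R(f) = (0*(-4 + f))/4 = (¼)*0 = 0)
w(L) = 0 (w(L) = 0*L = 0)
v(-21, 11) + w(10) = ((-21)² + 23*(-21) + 23*11 - 21*11) + 0 = (441 - 483 + 253 - 231) + 0 = -20 + 0 = -20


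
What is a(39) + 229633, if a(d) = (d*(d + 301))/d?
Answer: 229973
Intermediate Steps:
a(d) = 301 + d (a(d) = (d*(301 + d))/d = 301 + d)
a(39) + 229633 = (301 + 39) + 229633 = 340 + 229633 = 229973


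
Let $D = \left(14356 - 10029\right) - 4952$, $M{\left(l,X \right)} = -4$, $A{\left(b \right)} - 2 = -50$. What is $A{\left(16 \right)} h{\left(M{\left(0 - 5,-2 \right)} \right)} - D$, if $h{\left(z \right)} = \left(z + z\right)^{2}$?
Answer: $-2447$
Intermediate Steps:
$A{\left(b \right)} = -48$ ($A{\left(b \right)} = 2 - 50 = -48$)
$h{\left(z \right)} = 4 z^{2}$ ($h{\left(z \right)} = \left(2 z\right)^{2} = 4 z^{2}$)
$D = -625$ ($D = 4327 - 4952 = -625$)
$A{\left(16 \right)} h{\left(M{\left(0 - 5,-2 \right)} \right)} - D = - 48 \cdot 4 \left(-4\right)^{2} - -625 = - 48 \cdot 4 \cdot 16 + 625 = \left(-48\right) 64 + 625 = -3072 + 625 = -2447$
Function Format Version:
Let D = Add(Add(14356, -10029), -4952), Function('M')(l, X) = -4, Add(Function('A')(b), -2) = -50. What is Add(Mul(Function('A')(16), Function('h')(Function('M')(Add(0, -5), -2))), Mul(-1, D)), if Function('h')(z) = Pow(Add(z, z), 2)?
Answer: -2447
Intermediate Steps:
Function('A')(b) = -48 (Function('A')(b) = Add(2, -50) = -48)
Function('h')(z) = Mul(4, Pow(z, 2)) (Function('h')(z) = Pow(Mul(2, z), 2) = Mul(4, Pow(z, 2)))
D = -625 (D = Add(4327, -4952) = -625)
Add(Mul(Function('A')(16), Function('h')(Function('M')(Add(0, -5), -2))), Mul(-1, D)) = Add(Mul(-48, Mul(4, Pow(-4, 2))), Mul(-1, -625)) = Add(Mul(-48, Mul(4, 16)), 625) = Add(Mul(-48, 64), 625) = Add(-3072, 625) = -2447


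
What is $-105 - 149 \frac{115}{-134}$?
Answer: $\frac{3065}{134} \approx 22.873$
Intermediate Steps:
$-105 - 149 \frac{115}{-134} = -105 - 149 \cdot 115 \left(- \frac{1}{134}\right) = -105 - - \frac{17135}{134} = -105 + \frac{17135}{134} = \frac{3065}{134}$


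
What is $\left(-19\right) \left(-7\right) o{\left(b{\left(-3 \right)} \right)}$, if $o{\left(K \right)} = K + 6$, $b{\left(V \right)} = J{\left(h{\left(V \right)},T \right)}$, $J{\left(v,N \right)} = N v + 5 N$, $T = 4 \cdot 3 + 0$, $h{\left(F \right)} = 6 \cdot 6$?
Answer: $66234$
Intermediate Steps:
$h{\left(F \right)} = 36$
$T = 12$ ($T = 12 + 0 = 12$)
$J{\left(v,N \right)} = 5 N + N v$
$b{\left(V \right)} = 492$ ($b{\left(V \right)} = 12 \left(5 + 36\right) = 12 \cdot 41 = 492$)
$o{\left(K \right)} = 6 + K$
$\left(-19\right) \left(-7\right) o{\left(b{\left(-3 \right)} \right)} = \left(-19\right) \left(-7\right) \left(6 + 492\right) = 133 \cdot 498 = 66234$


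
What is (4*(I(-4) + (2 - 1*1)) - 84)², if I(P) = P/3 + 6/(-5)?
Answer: 1827904/225 ≈ 8124.0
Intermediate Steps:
I(P) = -6/5 + P/3 (I(P) = P*(⅓) + 6*(-⅕) = P/3 - 6/5 = -6/5 + P/3)
(4*(I(-4) + (2 - 1*1)) - 84)² = (4*((-6/5 + (⅓)*(-4)) + (2 - 1*1)) - 84)² = (4*((-6/5 - 4/3) + (2 - 1)) - 84)² = (4*(-38/15 + 1) - 84)² = (4*(-23/15) - 84)² = (-92/15 - 84)² = (-1352/15)² = 1827904/225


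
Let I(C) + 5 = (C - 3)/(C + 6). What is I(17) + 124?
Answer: 2751/23 ≈ 119.61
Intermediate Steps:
I(C) = -5 + (-3 + C)/(6 + C) (I(C) = -5 + (C - 3)/(C + 6) = -5 + (-3 + C)/(6 + C))
I(17) + 124 = (-33 - 4*17)/(6 + 17) + 124 = (-33 - 68)/23 + 124 = (1/23)*(-101) + 124 = -101/23 + 124 = 2751/23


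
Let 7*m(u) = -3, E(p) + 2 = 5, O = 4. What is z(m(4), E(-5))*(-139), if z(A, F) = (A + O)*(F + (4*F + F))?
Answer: -62550/7 ≈ -8935.7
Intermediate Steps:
E(p) = 3 (E(p) = -2 + 5 = 3)
m(u) = -3/7 (m(u) = (1/7)*(-3) = -3/7)
z(A, F) = 6*F*(4 + A) (z(A, F) = (A + 4)*(F + (4*F + F)) = (4 + A)*(F + 5*F) = (4 + A)*(6*F) = 6*F*(4 + A))
z(m(4), E(-5))*(-139) = (6*3*(4 - 3/7))*(-139) = (6*3*(25/7))*(-139) = (450/7)*(-139) = -62550/7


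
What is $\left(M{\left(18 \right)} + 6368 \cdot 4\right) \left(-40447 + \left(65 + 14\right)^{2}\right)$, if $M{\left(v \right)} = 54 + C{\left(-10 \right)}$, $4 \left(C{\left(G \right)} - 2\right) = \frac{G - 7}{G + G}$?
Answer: $- \frac{34928721471}{40} \approx -8.7322 \cdot 10^{8}$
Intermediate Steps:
$C{\left(G \right)} = 2 + \frac{-7 + G}{8 G}$ ($C{\left(G \right)} = 2 + \frac{\left(G - 7\right) \frac{1}{G + G}}{4} = 2 + \frac{\left(-7 + G\right) \frac{1}{2 G}}{4} = 2 + \frac{\frac{1}{2} \frac{1}{G} \left(-7 + G\right)}{4} = 2 + \frac{-7 + G}{8 G}$)
$M{\left(v \right)} = \frac{4497}{80}$ ($M{\left(v \right)} = 54 + \frac{-7 + 17 \left(-10\right)}{8 \left(-10\right)} = 54 + \frac{1}{8} \left(- \frac{1}{10}\right) \left(-7 - 170\right) = 54 + \frac{1}{8} \left(- \frac{1}{10}\right) \left(-177\right) = 54 + \frac{177}{80} = \frac{4497}{80}$)
$\left(M{\left(18 \right)} + 6368 \cdot 4\right) \left(-40447 + \left(65 + 14\right)^{2}\right) = \left(\frac{4497}{80} + 6368 \cdot 4\right) \left(-40447 + \left(65 + 14\right)^{2}\right) = \left(\frac{4497}{80} + 25472\right) \left(-40447 + 79^{2}\right) = \frac{2042257 \left(-40447 + 6241\right)}{80} = \frac{2042257}{80} \left(-34206\right) = - \frac{34928721471}{40}$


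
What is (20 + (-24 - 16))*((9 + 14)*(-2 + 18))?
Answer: -7360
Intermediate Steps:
(20 + (-24 - 16))*((9 + 14)*(-2 + 18)) = (20 - 40)*(23*16) = -20*368 = -7360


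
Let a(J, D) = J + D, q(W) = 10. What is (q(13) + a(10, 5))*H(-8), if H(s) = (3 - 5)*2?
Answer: -100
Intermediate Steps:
H(s) = -4 (H(s) = -2*2 = -4)
a(J, D) = D + J
(q(13) + a(10, 5))*H(-8) = (10 + (5 + 10))*(-4) = (10 + 15)*(-4) = 25*(-4) = -100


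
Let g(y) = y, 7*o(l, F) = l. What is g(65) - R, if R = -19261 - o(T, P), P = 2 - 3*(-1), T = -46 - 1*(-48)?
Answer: 135284/7 ≈ 19326.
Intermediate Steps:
T = 2 (T = -46 + 48 = 2)
P = 5 (P = 2 + 3 = 5)
o(l, F) = l/7
R = -134829/7 (R = -19261 - 2/7 = -134829/7 ≈ -19261.)
g(65) - R = 65 - 1*(-134829/7) = 65 + 134829/7 = 135284/7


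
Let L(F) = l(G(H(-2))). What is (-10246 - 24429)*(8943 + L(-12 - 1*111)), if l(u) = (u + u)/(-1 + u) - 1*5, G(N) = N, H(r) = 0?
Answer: -309925150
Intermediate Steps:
l(u) = -5 + 2*u/(-1 + u) (l(u) = (2*u)/(-1 + u) - 5 = 2*u/(-1 + u) - 5 = -5 + 2*u/(-1 + u))
L(F) = -5 (L(F) = (5 - 3*0)/(-1 + 0) = (5 + 0)/(-1) = -1*5 = -5)
(-10246 - 24429)*(8943 + L(-12 - 1*111)) = (-10246 - 24429)*(8943 - 5) = -34675*8938 = -309925150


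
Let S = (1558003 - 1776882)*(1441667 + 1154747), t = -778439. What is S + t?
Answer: -568301278345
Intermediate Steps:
S = -568300499906 (S = -218879*2596414 = -568300499906)
S + t = -568300499906 - 778439 = -568301278345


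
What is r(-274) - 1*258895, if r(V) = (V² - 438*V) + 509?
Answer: -63298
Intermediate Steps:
r(V) = 509 + V² - 438*V
r(-274) - 1*258895 = (509 + (-274)² - 438*(-274)) - 1*258895 = (509 + 75076 + 120012) - 258895 = 195597 - 258895 = -63298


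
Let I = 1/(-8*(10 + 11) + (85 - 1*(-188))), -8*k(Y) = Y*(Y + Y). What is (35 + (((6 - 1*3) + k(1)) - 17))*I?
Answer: 83/420 ≈ 0.19762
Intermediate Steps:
k(Y) = -Y²/4 (k(Y) = -Y*(Y + Y)/8 = -Y*2*Y/8 = -Y²/4)
I = 1/105 (I = 1/(-8*21 + (85 + 188)) = 1/(-168 + 273) = 1/105 ≈ 0.0095238)
(35 + (((6 - 1*3) + k(1)) - 17))*I = (35 + (((6 - 1*3) - ¼*1²) - 17))*(1/105) = (35 + (((6 - 3) - ¼*1) - 17))*(1/105) = (35 + ((3 - ¼) - 17))*(1/105) = (35 + (11/4 - 17))*(1/105) = (35 - 57/4)*(1/105) = (83/4)*(1/105) = 83/420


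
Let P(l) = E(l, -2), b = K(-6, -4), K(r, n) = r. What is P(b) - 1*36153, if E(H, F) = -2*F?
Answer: -36149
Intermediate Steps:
b = -6
P(l) = 4 (P(l) = -2*(-2) = 4)
P(b) - 1*36153 = 4 - 1*36153 = 4 - 36153 = -36149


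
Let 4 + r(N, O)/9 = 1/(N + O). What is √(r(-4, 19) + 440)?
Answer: 17*√35/5 ≈ 20.115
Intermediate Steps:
r(N, O) = -36 + 9/(N + O)
√(r(-4, 19) + 440) = √(9*(1 - 4*(-4) - 4*19)/(-4 + 19) + 440) = √(9*(1 + 16 - 76)/15 + 440) = √(9*(1/15)*(-59) + 440) = √(-177/5 + 440) = √(2023/5) = 17*√35/5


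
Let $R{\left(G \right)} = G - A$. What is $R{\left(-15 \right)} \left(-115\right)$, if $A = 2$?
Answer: $1955$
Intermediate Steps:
$R{\left(G \right)} = -2 + G$ ($R{\left(G \right)} = G - 2 = -2 + G$)
$R{\left(-15 \right)} \left(-115\right) = \left(-2 - 15\right) \left(-115\right) = \left(-17\right) \left(-115\right) = 1955$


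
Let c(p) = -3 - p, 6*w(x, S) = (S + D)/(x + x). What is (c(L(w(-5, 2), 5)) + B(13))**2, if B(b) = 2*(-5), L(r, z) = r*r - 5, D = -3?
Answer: 829497601/12960000 ≈ 64.004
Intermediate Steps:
w(x, S) = (-3 + S)/(12*x) (w(x, S) = ((S - 3)/(x + x))/6 = ((-3 + S)/((2*x)))/6 = ((-3 + S)*(1/(2*x)))/6 = ((-3 + S)/(2*x))/6 = (-3 + S)/(12*x))
L(r, z) = -5 + r**2 (L(r, z) = r**2 - 5 = -5 + r**2)
B(b) = -10
(c(L(w(-5, 2), 5)) + B(13))**2 = ((-3 - (-5 + ((1/12)*(-3 + 2)/(-5))**2)) - 10)**2 = ((-3 - (-5 + ((1/12)*(-1/5)*(-1))**2)) - 10)**2 = ((-3 - (-5 + (1/60)**2)) - 10)**2 = ((-3 - (-5 + 1/3600)) - 10)**2 = ((-3 - 1*(-17999/3600)) - 10)**2 = ((-3 + 17999/3600) - 10)**2 = (7199/3600 - 10)**2 = (-28801/3600)**2 = 829497601/12960000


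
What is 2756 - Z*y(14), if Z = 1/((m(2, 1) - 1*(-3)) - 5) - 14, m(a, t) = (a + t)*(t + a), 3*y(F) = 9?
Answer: 19583/7 ≈ 2797.6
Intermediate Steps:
y(F) = 3 (y(F) = (1/3)*9 = 3)
m(a, t) = (a + t)**2 (m(a, t) = (a + t)*(a + t) = (a + t)**2)
Z = -97/7 (Z = 1/(((2 + 1)**2 - 1*(-3)) - 5) - 14 = 1/((3**2 + 3) - 5) - 14 = 1/((9 + 3) - 5) - 14 = 1/(12 - 5) - 14 = 1/7 - 14 = -97/7 ≈ -13.857)
2756 - Z*y(14) = 2756 - (-97)*3/7 = 2756 - 1*(-291/7) = 2756 + 291/7 = 19583/7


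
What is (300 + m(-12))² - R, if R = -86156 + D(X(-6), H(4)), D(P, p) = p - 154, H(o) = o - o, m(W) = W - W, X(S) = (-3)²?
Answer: 176310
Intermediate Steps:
X(S) = 9
m(W) = 0
H(o) = 0
D(P, p) = -154 + p
R = -86310 (R = -86156 + (-154 + 0) = -86156 - 154 = -86310)
(300 + m(-12))² - R = (300 + 0)² - 1*(-86310) = 300² + 86310 = 90000 + 86310 = 176310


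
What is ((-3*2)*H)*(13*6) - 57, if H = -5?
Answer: 2283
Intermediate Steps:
((-3*2)*H)*(13*6) - 57 = (-3*2*(-5))*(13*6) - 57 = -6*(-5)*78 - 57 = 30*78 - 57 = 2340 - 57 = 2283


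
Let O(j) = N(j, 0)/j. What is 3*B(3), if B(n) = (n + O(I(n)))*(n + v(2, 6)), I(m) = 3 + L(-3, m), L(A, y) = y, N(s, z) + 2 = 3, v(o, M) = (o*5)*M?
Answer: 1197/2 ≈ 598.50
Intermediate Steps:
v(o, M) = 5*M*o (v(o, M) = (5*o)*M = 5*M*o)
N(s, z) = 1 (N(s, z) = -2 + 3 = 1)
I(m) = 3 + m
O(j) = 1/j
B(n) = (60 + n)*(n + 1/(3 + n)) (B(n) = (n + 1/(3 + n))*(n + 5*6*2) = (n + 1/(3 + n))*(n + 60) = (n + 1/(3 + n))*(60 + n) = (60 + n)*(n + 1/(3 + n)))
3*B(3) = 3*((60 + 3 + 3*(3 + 3)*(60 + 3))/(3 + 3)) = 3*((60 + 3 + 3*6*63)/6) = 3*((60 + 3 + 1134)/6) = 3*((1/6)*1197) = 3*(399/2) = 1197/2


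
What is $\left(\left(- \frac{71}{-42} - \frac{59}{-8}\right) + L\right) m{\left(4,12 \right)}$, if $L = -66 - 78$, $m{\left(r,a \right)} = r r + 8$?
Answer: $- \frac{22669}{7} \approx -3238.4$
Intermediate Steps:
$m{\left(r,a \right)} = 8 + r^{2}$ ($m{\left(r,a \right)} = r^{2} + 8 = 8 + r^{2}$)
$L = -144$
$\left(\left(- \frac{71}{-42} - \frac{59}{-8}\right) + L\right) m{\left(4,12 \right)} = \left(\left(- \frac{71}{-42} - \frac{59}{-8}\right) - 144\right) \left(8 + 4^{2}\right) = \left(\left(\left(-71\right) \left(- \frac{1}{42}\right) - - \frac{59}{8}\right) - 144\right) \left(8 + 16\right) = \left(\left(\frac{71}{42} + \frac{59}{8}\right) - 144\right) 24 = \left(\frac{1523}{168} - 144\right) 24 = \left(- \frac{22669}{168}\right) 24 = - \frac{22669}{7}$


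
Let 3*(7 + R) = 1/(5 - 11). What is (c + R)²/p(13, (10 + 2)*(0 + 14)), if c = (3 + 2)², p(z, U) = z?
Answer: 104329/4212 ≈ 24.769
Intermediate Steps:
R = -127/18 (R = -7 + 1/(3*(5 - 11)) = -7 + (⅓)/(-6) = -7 + (⅓)*(-⅙) = -7 - 1/18 = -127/18 ≈ -7.0556)
c = 25 (c = 5² = 25)
(c + R)²/p(13, (10 + 2)*(0 + 14)) = (25 - 127/18)²/13 = (323/18)²*(1/13) = (104329/324)*(1/13) = 104329/4212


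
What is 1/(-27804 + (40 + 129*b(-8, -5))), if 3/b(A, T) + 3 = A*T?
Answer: -37/1026881 ≈ -3.6031e-5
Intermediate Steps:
b(A, T) = 3/(-3 + A*T)
1/(-27804 + (40 + 129*b(-8, -5))) = 1/(-27804 + (40 + 129*(3/(-3 - 8*(-5))))) = 1/(-27804 + (40 + 129*(3/(-3 + 40)))) = 1/(-27804 + (40 + 129*(3/37))) = 1/(-27804 + (40 + 387/37)) = 1/(-27804 + 1867/37) = 1/(-1026881/37) = -37/1026881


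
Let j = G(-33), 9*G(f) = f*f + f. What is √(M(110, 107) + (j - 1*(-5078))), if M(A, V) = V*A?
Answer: 4*√9543/3 ≈ 130.25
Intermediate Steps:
M(A, V) = A*V
G(f) = f/9 + f²/9 (G(f) = (f*f + f)/9 = (f² + f)/9 = (f + f²)/9 = f/9 + f²/9)
j = 352/3 (j = (⅑)*(-33)*(1 - 33) = (⅑)*(-33)*(-32) = 352/3 ≈ 117.33)
√(M(110, 107) + (j - 1*(-5078))) = √(110*107 + (352/3 - 1*(-5078))) = √(11770 + (352/3 + 5078)) = √(11770 + 15586/3) = √(50896/3) = 4*√9543/3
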